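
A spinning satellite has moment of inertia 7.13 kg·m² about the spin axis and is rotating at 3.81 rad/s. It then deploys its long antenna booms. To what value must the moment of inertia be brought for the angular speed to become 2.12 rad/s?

Angular momentum about the spin axis is conserved since the torque about it is zero.
I₂ = I₁ω₁ / ω₂ = (7.13)(3.81) / (2.12) = 12.81 kg·m².

I₂ ≈ 12.8 kg·m²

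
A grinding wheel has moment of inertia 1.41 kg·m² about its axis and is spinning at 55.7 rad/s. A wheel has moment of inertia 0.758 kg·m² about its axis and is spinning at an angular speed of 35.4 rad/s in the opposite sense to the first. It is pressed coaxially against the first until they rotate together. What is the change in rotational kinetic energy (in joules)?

The coupling torques are internal; angular momentum about the shared axis is conserved.
Taking A's sense as positive: L = (1.410)(55.7) − (0.7580)(35.4) = 51.70 kg·m²·rad/s.
Combined I = 1.410 + 0.7580 = 2.168 kg·m².
ω_f = L / I = 51.70 / 2.168 = 23.85 rad/s.
KE_i = ½ΣIω² = 2662 J; KE_f = ½(2.168)(23.85)² = 616.5 J.

ΔKE ≈ -2050 J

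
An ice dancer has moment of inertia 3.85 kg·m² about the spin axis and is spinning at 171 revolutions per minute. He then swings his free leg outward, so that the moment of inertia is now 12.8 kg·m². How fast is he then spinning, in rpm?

No external torque acts about the spin axis, so angular momentum is conserved.
ω₂ = I₁ω₁ / I₂ = (3.850)(171 rpm) / (12.80) = 51.43 rpm.

ω₂ ≈ 51.4 rpm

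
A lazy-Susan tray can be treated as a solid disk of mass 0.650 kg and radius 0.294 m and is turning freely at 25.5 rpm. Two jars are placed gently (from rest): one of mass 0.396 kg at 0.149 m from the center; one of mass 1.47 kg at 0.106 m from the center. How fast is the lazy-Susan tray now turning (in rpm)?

No external torque acts about the center; L_before = L_after.
I_p = ½(0.650)(0.294)² = 0.02809 kg·m².
Added inertia Σmr² = (0.396)(0.149)² + (1.47)(0.106)² = 0.02531 kg·m²; I_f = 0.02809 + 0.02531 = 0.05340 kg·m².
ω_f = I_p ω_i / I_f = (0.02809)(25.5) / 0.05340 = 13.41 rpm.

ω_f ≈ 13.4 rpm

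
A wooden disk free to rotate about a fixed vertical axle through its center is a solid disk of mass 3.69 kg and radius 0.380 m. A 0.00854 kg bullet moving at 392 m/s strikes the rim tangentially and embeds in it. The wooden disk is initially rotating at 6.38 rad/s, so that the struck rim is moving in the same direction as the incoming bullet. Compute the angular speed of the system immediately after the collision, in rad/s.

|ω_f| ≈ 11.1 rad/s

The axle reaction passes through the axle and exerts no torque about it; angular momentum about the axle is conserved through the impact.
I_p = ½(3.69)(0.380)² = 0.2664 kg·m². Taking the sense of the bullet's angular momentum as positive, L_{bullet} = m v R = (0.00854)(392)(0.380) = 1.272 kg·m²/s.
L_i = +I_p ω_p + m v R = +(0.2664)(6.38) + 1.272 = 2.972 kg·m²/s.
After sticking, I_f = I_p + m R² = 0.2664 + (0.00854)(0.380)² = 0.2677 kg·m².
ω_f = L_i / I_f = 2.972 / 0.2677 = 11.10 rad/s.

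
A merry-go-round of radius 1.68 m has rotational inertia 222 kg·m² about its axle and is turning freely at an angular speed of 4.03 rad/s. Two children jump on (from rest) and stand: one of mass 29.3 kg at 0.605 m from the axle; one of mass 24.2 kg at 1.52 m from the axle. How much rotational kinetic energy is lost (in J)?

No external torque acts about the axle; L_before = L_after.
Added inertia Σmr² = (29.3)(0.605)² + (24.2)(1.52)² = 66.64 kg·m²; I_f = 222.0 + 66.64 = 288.6 kg·m².
ω_f = I_p ω_i / I_f = (222.0)(4.03) / 288.6 = 3.100 rad/s.
KE_i = ½(222.0)(4.030 rad/s)² = 1803 J; KE_f = ½(288.6)(3.100)² = 1387 J.

energy lost ≈ 416 J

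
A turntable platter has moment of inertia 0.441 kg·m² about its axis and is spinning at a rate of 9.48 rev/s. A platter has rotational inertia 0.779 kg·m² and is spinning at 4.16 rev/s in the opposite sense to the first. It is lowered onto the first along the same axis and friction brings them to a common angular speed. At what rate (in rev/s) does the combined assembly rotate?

No external torque acts about the common axis, so total angular momentum is conserved.
Taking A's sense as positive: L = (0.4410)(9.48) − (0.7790)(4.16) = 0.9400 kg·m²·rev/s.
Combined I = 0.4410 + 0.7790 = 1.220 kg·m².
ω_f = L / I = 0.9400 / 1.220 = 0.7705 rev/s.

|ω_f| ≈ 0.771 rev/s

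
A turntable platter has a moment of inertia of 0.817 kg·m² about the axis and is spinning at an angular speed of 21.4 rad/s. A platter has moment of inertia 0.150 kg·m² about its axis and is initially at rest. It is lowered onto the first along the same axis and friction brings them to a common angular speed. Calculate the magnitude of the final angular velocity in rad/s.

No external torque acts about the common axis, so total angular momentum is conserved.
Taking A's sense as positive: L = (0.8170)(21.4) = 17.48 kg·m²·rad/s.
Combined I = 0.8170 + 0.1500 = 0.9670 kg·m².
ω_f = L / I = 17.48 / 0.9670 = 18.08 rad/s.

|ω_f| ≈ 18.1 rad/s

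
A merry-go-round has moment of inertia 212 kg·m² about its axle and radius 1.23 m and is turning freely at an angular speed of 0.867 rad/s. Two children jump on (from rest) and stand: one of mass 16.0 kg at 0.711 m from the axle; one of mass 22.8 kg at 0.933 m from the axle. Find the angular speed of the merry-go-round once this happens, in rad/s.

No external torque acts about the axle; L_before = L_after.
Added inertia Σmr² = (16.0)(0.711)² + (22.8)(0.933)² = 27.94 kg·m²; I_f = 212.0 + 27.94 = 239.9 kg·m².
ω_f = I_p ω_i / I_f = (212.0)(0.867) / 239.9 = 0.7661 rad/s.

ω_f ≈ 0.766 rad/s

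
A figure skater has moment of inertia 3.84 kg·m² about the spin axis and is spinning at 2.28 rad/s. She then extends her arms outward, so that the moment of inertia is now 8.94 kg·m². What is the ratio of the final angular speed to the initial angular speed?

With no external torque about the axis, L is conserved: I₁ω₁ = I₂ω₂.
ω₂/ω₁ = I₁/I₂ = 3.840 / 8.940 = 0.4295.

ω₂/ω₁ ≈ 0.430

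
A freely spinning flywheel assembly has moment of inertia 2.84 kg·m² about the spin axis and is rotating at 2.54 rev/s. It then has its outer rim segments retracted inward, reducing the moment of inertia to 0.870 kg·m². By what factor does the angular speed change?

ω₂/ω₁ ≈ 3.26

Angular momentum about the spin axis is conserved since the torque about it is zero.
ω₂/ω₁ = I₁/I₂ = 2.840 / 0.8700 = 3.264.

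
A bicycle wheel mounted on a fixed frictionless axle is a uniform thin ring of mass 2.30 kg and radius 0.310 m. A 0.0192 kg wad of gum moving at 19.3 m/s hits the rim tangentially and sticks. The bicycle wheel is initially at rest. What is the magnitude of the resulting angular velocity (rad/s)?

The axle reaction passes through the axle and exerts no torque about it; angular momentum about the axle is conserved through the impact.
I_p = (2.30)(0.310)² = 0.2210 kg·m². Taking the sense of the wad of gum's angular momentum as positive, L_{wad} = m v R = (0.0192)(19.3)(0.310) = 0.1149 kg·m²/s.
L_i = 0 + 0.1149 = 0.1149 kg·m²/s.
After sticking, I_f = I_p + m R² = 0.2210 + (0.0192)(0.310)² = 0.2229 kg·m².
ω_f = L_i / I_f = 0.1149 / 0.2229 = 0.5154 rad/s.

|ω_f| ≈ 0.515 rad/s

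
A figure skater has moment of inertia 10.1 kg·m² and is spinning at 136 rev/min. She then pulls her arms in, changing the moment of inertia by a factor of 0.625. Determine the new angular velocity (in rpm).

With no external torque about the axis, L is conserved: I₁ω₁ = I₂ω₂.
I₂ = 0.625 × 10.1 = 6.312 kg·m².
ω₂ = I₁ω₁ / I₂ = (10.10)(136 rpm) / (6.312) = 217.6 rpm.

ω₂ ≈ 218 rpm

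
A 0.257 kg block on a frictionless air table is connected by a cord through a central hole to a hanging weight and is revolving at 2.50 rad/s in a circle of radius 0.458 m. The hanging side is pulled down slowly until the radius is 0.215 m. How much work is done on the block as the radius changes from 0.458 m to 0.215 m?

No torque about the axis ⇒ m r₁² ω₁ = m r₂² ω₂.
ω₂ = ω₁ (r₁/r₂)² = (2.50)(0.458/0.215)² = 11.34 rad/s.
W = ΔKE = ½m(v₂² − v₁²) = 0.5960 J.

W ≈ 0.596 J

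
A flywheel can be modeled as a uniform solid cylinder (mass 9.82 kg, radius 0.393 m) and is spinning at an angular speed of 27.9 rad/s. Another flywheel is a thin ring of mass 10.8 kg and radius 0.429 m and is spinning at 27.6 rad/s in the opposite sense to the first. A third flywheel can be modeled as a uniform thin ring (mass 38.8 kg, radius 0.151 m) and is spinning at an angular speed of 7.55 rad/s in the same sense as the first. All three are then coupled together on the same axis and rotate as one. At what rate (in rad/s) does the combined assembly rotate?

|ω_f| ≈ 7.44 rad/s

No external torque acts about the common axis, so total angular momentum is conserved.
Moments of inertia: I_A = ½(9.82)(0.393)² = 0.7583 kg·m²; I_B = (10.8)(0.429)² = 1.988 kg·m²; I_C = (38.8)(0.151)² = 0.8847 kg·m².
Taking A's sense as positive: L = (0.7583)(27.9) − (1.988)(27.6) + (0.8847)(7.55) = -27.02 kg·m²·rad/s.
Combined I = 0.7583 + 1.988 + 0.8847 = 3.631 kg·m².
ω_f = L / I = -27.02 / 3.631 = -7.443 rad/s.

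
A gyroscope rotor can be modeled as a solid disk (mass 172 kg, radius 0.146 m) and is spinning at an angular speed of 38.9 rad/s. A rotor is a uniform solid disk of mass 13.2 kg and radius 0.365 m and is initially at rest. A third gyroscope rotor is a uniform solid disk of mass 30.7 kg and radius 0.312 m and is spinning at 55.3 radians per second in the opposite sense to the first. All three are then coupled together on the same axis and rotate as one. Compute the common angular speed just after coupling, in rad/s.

|ω_f| ≈ 2.69 rad/s

No external torque acts about the common axis, so total angular momentum is conserved.
Moments of inertia: I_A = ½(172)(0.146)² = 1.833 kg·m²; I_B = ½(13.2)(0.365)² = 0.8793 kg·m²; I_C = ½(30.7)(0.312)² = 1.494 kg·m².
Taking A's sense as positive: L = (1.833)(38.9) − (1.494)(55.3) = -11.32 kg·m²·rad/s.
Combined I = 1.833 + 0.8793 + 1.494 = 4.207 kg·m².
ω_f = L / I = -11.32 / 4.207 = -2.691 rad/s.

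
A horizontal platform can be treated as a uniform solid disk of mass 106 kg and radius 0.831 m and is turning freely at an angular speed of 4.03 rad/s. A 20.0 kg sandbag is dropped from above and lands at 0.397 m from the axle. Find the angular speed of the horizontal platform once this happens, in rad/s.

ω_f ≈ 3.71 rad/s

No external torque acts about the axle; L_before = L_after.
I_p = ½(106)(0.831)² = 36.60 kg·m².
Added inertia Σmr² = (20.0)(0.397)² = 3.152 kg·m²; I_f = 36.60 + 3.152 = 39.75 kg·m².
ω_f = I_p ω_i / I_f = (36.60)(4.03) / 39.75 = 3.710 rad/s.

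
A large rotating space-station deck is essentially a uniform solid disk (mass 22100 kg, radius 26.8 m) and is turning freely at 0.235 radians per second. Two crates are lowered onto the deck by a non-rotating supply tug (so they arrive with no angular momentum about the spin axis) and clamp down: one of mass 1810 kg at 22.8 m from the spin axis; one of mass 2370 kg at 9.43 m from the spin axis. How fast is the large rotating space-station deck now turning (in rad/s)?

The added mass arrives with no angular momentum about the spin axis, and any external torque about the spin axis is negligible, so the system's angular momentum is conserved.
I_p = ½(22100)(26.8)² = 7.937e+06 kg·m².
Added inertia Σmr² = (1810)(22.8)² + (2370)(9.43)² = 1.152e+06 kg·m²; I_f = 7.937e+06 + 1.152e+06 = 9.088e+06 kg·m².
ω_f = I_p ω_i / I_f = (7.937e+06)(0.235) / 9.088e+06 = 0.2052 rad/s.

ω_f ≈ 0.205 rad/s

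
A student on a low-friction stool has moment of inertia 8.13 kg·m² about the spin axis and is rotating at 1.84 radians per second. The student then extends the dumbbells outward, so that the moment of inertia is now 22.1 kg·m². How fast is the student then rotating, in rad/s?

ω₂ ≈ 0.677 rad/s

No external torque acts about the spin axis, so angular momentum is conserved.
ω₂ = I₁ω₁ / I₂ = (8.130)(1.84 rad/s) / (22.10) = 0.6769 rad/s.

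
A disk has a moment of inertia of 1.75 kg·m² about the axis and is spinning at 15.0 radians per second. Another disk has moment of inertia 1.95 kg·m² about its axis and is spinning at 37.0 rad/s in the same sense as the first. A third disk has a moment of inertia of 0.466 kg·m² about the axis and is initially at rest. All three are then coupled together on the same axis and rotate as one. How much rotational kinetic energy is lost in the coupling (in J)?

No external torque acts about the common axis, so total angular momentum is conserved.
Taking A's sense as positive: L = (1.750)(15.0) + (1.950)(37.0) = 98.40 kg·m²·rad/s.
Combined I = 1.750 + 1.950 + 0.4660 = 4.166 kg·m².
ω_f = L / I = 98.40 / 4.166 = 23.62 rad/s.
KE_i = ½ΣIω² = 1532 J; KE_f = ½(4.166)(23.62)² = 1162 J.

ΔKE lost ≈ 370 J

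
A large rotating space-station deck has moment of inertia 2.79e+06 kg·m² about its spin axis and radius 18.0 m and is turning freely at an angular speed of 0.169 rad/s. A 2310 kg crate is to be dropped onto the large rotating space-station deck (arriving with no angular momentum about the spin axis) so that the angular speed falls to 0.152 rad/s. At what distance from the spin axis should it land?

No external torque acts about the spin axis; L_before = L_after.
I_p ω_i = (I_p + m r²) ω_f ⇒ m r² = I_p(ω_i/ω_f − 1) = 2.790e+06(0.169/0.152 − 1) = 3.120e+05 kg·m².
r = √(3.120e+05/2310) = 11.62 m.

r ≈ 11.6 m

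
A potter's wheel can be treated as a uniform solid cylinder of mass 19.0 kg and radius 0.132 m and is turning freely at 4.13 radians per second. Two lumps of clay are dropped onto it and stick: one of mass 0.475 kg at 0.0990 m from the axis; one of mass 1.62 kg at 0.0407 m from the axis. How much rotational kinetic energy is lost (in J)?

energy lost ≈ 0.0599 J

The added mass arrives with no angular momentum about the axis, and any external torque about the axis is negligible, so the system's angular momentum is conserved.
I_p = ½(19.0)(0.132)² = 0.1655 kg·m².
Added inertia Σmr² = (0.475)(0.0990)² + (1.62)(0.0407)² = 0.007339 kg·m²; I_f = 0.1655 + 0.007339 = 0.1729 kg·m².
ω_f = I_p ω_i / I_f = (0.1655)(4.13) / 0.1729 = 3.955 rad/s.
KE_i = ½(0.1655)(4.130 rad/s)² = 1.412 J; KE_f = ½(0.1729)(3.955)² = 1.352 J.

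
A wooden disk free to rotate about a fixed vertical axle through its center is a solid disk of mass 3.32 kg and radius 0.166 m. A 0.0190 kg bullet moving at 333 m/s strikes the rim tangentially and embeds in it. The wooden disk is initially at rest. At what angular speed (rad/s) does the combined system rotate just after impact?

About the axle the impulsive forces during the collision are internal, so angular momentum about that axis is conserved.
I_p = ½(3.32)(0.166)² = 0.04574 kg·m². Taking the sense of the bullet's angular momentum as positive, L_{bullet} = m v R = (0.0190)(333)(0.166) = 1.050 kg·m²/s.
L_i = 0 + 1.050 = 1.050 kg·m²/s.
After sticking, I_f = I_p + m R² = 0.04574 + (0.0190)(0.166)² = 0.04627 kg·m².
ω_f = L_i / I_f = 1.050 / 0.04627 = 22.70 rad/s.

|ω_f| ≈ 22.7 rad/s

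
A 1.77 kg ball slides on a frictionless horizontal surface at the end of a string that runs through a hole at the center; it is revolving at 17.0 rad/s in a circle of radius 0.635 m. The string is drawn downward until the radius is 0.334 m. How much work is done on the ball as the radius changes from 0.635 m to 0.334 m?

W ≈ 270 J

The constraining force is radial, so m r² ω about the center is conserved.
ω₂ = ω₁ (r₁/r₂)² = (17.0)(0.635/0.334)² = 61.45 rad/s.
W = ΔKE = ½m(v₂² − v₁²) = 269.6 J.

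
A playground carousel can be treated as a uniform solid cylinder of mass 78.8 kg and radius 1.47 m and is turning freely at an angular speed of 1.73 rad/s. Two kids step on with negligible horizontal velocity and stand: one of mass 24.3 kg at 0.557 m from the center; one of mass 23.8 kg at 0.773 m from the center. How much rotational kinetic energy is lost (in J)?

energy lost ≈ 25.9 J

The added mass arrives with no angular momentum about the center, and any external torque about the center is negligible, so the system's angular momentum is conserved.
I_p = ½(78.8)(1.47)² = 85.14 kg·m².
Added inertia Σmr² = (24.3)(0.557)² + (23.8)(0.773)² = 21.76 kg·m²; I_f = 85.14 + 21.76 = 106.9 kg·m².
ω_f = I_p ω_i / I_f = (85.14)(1.73) / 106.9 = 1.378 rad/s.
KE_i = ½(85.14)(1.730 rad/s)² = 127.4 J; KE_f = ½(106.9)(1.378)² = 101.5 J.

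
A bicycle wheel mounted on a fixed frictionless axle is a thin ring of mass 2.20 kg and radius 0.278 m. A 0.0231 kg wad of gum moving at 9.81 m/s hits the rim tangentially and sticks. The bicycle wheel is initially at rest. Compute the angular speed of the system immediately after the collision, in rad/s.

The axle reaction passes through the axle and exerts no torque about it; angular momentum about the axle is conserved through the impact.
I_p = (2.20)(0.278)² = 0.1700 kg·m². Taking the sense of the wad of gum's angular momentum as positive, L_{wad} = m v R = (0.0231)(9.81)(0.278) = 0.06300 kg·m²/s.
L_i = 0 + 0.06300 = 0.06300 kg·m²/s.
After sticking, I_f = I_p + m R² = 0.1700 + (0.0231)(0.278)² = 0.1718 kg·m².
ω_f = L_i / I_f = 0.06300 / 0.1718 = 0.3667 rad/s.

|ω_f| ≈ 0.367 rad/s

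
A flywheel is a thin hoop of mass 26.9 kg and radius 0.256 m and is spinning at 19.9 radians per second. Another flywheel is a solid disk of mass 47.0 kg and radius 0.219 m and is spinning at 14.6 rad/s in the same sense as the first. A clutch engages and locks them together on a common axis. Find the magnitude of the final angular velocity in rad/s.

No external torque acts about the common axis, so total angular momentum is conserved.
Moments of inertia: I_A = (26.9)(0.256)² = 1.763 kg·m²; I_B = ½(47.0)(0.219)² = 1.127 kg·m².
Taking A's sense as positive: L = (1.763)(19.9) + (1.127)(14.6) = 51.54 kg·m²·rad/s.
Combined I = 1.763 + 1.127 = 2.890 kg·m².
ω_f = L / I = 51.54 / 2.890 = 17.83 rad/s.

|ω_f| ≈ 17.8 rad/s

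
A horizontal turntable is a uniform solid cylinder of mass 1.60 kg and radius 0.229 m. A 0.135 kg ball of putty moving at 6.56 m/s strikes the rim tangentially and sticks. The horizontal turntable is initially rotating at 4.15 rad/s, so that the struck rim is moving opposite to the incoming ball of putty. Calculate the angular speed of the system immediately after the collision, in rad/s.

|ω_f| ≈ 0.585 rad/s

The axle reaction passes through the axle and exerts no torque about it; angular momentum about the axle is conserved through the impact.
I_p = ½(1.60)(0.229)² = 0.04195 kg·m². Taking the sense of the ball of putty's angular momentum as positive, L_{ball} = m v R = (0.135)(6.56)(0.229) = 0.2028 kg·m²/s.
L_i = −I_p ω_p + m v R = −(0.04195)(4.15) + 0.2028 = 0.02870 kg·m²/s.
After sticking, I_f = I_p + m R² = 0.04195 + (0.135)(0.229)² = 0.04903 kg·m².
ω_f = L_i / I_f = 0.02870 / 0.04903 = 0.5853 rad/s.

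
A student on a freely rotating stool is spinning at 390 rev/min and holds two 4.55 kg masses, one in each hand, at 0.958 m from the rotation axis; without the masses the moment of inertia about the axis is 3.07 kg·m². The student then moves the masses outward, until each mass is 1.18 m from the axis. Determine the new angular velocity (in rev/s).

ω₂ ≈ 4.72 rev/s

No external torque acts about the spin axis, so angular momentum is conserved.
I₁ = 3.07 + 2(4.55)(0.958)² = 11.42 kg·m²; I₂ = 3.07 + 2(4.55)(1.18)² = 15.74 kg·m².
ω₂ = I₁ω₁ / I₂ = (11.42)(390 rpm) / (15.74) = 283.0 rpm = 4.716 rev/s.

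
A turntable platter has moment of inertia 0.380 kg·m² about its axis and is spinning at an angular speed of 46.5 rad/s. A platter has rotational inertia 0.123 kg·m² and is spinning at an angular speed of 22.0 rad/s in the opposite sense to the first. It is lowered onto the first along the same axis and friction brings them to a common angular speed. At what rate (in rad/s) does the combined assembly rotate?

The coupling torques are internal; angular momentum about the shared axis is conserved.
Taking A's sense as positive: L = (0.3800)(46.5) − (0.1230)(22.0) = 14.96 kg·m²·rad/s.
Combined I = 0.3800 + 0.1230 = 0.5030 kg·m².
ω_f = L / I = 14.96 / 0.5030 = 29.75 rad/s.

|ω_f| ≈ 29.7 rad/s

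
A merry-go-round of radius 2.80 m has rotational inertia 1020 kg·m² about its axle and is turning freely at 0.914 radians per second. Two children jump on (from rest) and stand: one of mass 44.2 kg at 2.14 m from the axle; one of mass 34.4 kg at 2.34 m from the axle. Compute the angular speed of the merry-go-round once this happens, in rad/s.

No external torque acts about the axle; L_before = L_after.
Added inertia Σmr² = (44.2)(2.14)² + (34.4)(2.34)² = 390.8 kg·m²; I_f = 1020 + 390.8 = 1411 kg·m².
ω_f = I_p ω_i / I_f = (1020)(0.914) / 1411 = 0.6608 rad/s.

ω_f ≈ 0.661 rad/s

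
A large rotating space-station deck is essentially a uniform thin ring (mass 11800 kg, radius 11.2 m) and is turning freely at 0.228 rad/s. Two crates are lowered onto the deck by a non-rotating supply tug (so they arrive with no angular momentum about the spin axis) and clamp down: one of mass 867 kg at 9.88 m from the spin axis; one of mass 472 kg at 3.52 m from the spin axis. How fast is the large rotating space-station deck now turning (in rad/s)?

The added mass arrives with no angular momentum about the spin axis, and any external torque about the spin axis is negligible, so the system's angular momentum is conserved.
I_p = (11800)(11.2)² = 1.480e+06 kg·m².
Added inertia Σmr² = (867)(9.88)² + (472)(3.52)² = 90480 kg·m²; I_f = 1.480e+06 + 90480 = 1.571e+06 kg·m².
ω_f = I_p ω_i / I_f = (1.480e+06)(0.228) / 1.571e+06 = 0.2149 rad/s.

ω_f ≈ 0.215 rad/s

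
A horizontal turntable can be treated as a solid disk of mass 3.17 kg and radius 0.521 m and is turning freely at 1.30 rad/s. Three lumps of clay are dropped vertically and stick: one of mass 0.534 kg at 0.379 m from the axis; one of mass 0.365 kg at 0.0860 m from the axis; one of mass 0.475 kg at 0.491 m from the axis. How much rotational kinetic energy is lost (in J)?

energy lost ≈ 0.113 J

No external torque acts about the axis; L_before = L_after.
I_p = ½(3.17)(0.521)² = 0.4302 kg·m².
Added inertia Σmr² = (0.534)(0.379)² + (0.365)(0.0860)² + (0.475)(0.491)² = 0.1939 kg·m²; I_f = 0.4302 + 0.1939 = 0.6242 kg·m².
ω_f = I_p ω_i / I_f = (0.4302)(1.30) / 0.6242 = 0.8961 rad/s.
KE_i = ½(0.4302)(1.300 rad/s)² = 0.3635 J; KE_f = ½(0.6242)(0.8961)² = 0.2506 J.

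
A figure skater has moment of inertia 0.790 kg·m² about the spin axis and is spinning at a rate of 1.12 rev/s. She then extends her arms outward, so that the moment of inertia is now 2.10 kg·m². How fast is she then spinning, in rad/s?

Angular momentum about the spin axis is conserved since the torque about it is zero.
ω₂ = I₁ω₁ / I₂ = (0.7900)(1.12 rev/s) / (2.100) = 0.4213 rev/s = 2.647 rad/s.

ω₂ ≈ 2.65 rad/s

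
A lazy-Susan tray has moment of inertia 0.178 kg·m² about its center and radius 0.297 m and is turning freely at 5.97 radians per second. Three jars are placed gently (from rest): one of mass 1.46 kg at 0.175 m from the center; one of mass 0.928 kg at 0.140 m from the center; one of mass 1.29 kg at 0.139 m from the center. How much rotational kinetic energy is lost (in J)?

energy lost ≈ 1.05 J

No external torque acts about the center; L_before = L_after.
Added inertia Σmr² = (1.46)(0.175)² + (0.928)(0.140)² + (1.29)(0.139)² = 0.08783 kg·m²; I_f = 0.1780 + 0.08783 = 0.2658 kg·m².
ω_f = I_p ω_i / I_f = (0.1780)(5.97) / 0.2658 = 3.998 rad/s.
KE_i = ½(0.1780)(5.970 rad/s)² = 3.172 J; KE_f = ½(0.2658)(3.998)² = 2.124 J.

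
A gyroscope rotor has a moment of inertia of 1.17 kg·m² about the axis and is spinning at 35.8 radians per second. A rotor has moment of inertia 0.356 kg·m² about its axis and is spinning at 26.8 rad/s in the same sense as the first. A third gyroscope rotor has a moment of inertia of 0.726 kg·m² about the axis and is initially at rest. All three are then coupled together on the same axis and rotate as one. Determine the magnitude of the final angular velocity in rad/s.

|ω_f| ≈ 22.8 rad/s

No external torque acts about the common axis, so total angular momentum is conserved.
Taking A's sense as positive: L = (1.170)(35.8) + (0.3560)(26.8) = 51.43 kg·m²·rad/s.
Combined I = 1.170 + 0.3560 + 0.7260 = 2.252 kg·m².
ω_f = L / I = 51.43 / 2.252 = 22.84 rad/s.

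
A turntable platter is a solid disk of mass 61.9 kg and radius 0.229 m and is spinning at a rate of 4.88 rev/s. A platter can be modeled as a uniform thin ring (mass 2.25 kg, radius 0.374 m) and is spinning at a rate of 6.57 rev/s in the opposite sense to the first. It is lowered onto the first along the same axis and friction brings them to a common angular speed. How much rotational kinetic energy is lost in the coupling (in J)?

The coupling torques are internal; angular momentum about the shared axis is conserved.
Moments of inertia: I_A = ½(61.9)(0.229)² = 1.623 kg·m²; I_B = (2.25)(0.374)² = 0.3147 kg·m².
Taking A's sense as positive: L = (1.623)(4.88) − (0.3147)(6.57) = 5.853 kg·m²·rev/s.
Combined I = 1.623 + 0.3147 = 1.938 kg·m².
ω_f = L / I = 5.853 / 1.938 = 3.020 rev/s.
KE_i = ½ΣIω² = 1031 J; KE_f = ½(1.938)(18.98)² = 348.9 J.

ΔKE lost ≈ 682 J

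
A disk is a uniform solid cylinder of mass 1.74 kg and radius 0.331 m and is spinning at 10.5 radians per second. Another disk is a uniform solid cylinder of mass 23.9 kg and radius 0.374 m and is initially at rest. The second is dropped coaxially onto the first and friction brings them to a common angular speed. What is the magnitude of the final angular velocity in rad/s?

|ω_f| ≈ 0.566 rad/s

No external torque acts about the common axis, so total angular momentum is conserved.
Moments of inertia: I_A = ½(1.74)(0.331)² = 0.09532 kg·m²; I_B = ½(23.9)(0.374)² = 1.672 kg·m².
Taking A's sense as positive: L = (0.09532)(10.5) = 1.001 kg·m²·rad/s.
Combined I = 0.09532 + 1.672 = 1.767 kg·m².
ω_f = L / I = 1.001 / 1.767 = 0.5665 rad/s.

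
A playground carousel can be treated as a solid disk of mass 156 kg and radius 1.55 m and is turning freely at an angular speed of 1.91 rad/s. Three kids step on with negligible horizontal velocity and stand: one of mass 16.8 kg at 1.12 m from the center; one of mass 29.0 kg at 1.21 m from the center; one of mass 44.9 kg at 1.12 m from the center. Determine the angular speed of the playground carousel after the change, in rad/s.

The added mass arrives with no angular momentum about the center, and any external torque about the center is negligible, so the system's angular momentum is conserved.
I_p = ½(156)(1.55)² = 187.4 kg·m².
Added inertia Σmr² = (16.8)(1.12)² + (29.0)(1.21)² + (44.9)(1.12)² = 119.9 kg·m²; I_f = 187.4 + 119.9 = 307.3 kg·m².
ω_f = I_p ω_i / I_f = (187.4)(1.91) / 307.3 = 1.165 rad/s.

ω_f ≈ 1.16 rad/s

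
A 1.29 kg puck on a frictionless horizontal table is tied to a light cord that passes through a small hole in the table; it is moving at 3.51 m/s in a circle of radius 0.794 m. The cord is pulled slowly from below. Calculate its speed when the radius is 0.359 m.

Central (radial) force ⇒ zero torque about the center ⇒ m v r is constant.
v₂ = v₁ r₁ / r₂ = (3.51)(0.794) / (0.359) = 7.763 m/s.

v₂ ≈ 7.76 m/s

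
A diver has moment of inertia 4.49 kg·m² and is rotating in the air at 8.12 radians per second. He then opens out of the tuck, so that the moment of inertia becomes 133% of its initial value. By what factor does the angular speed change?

ω₂/ω₁ ≈ 0.752

Angular momentum about the spin axis is conserved since the torque about it is zero.
I₂ = 1.33 × 4.49 = 5.972 kg·m².
ω₂/ω₁ = I₁/I₂ = 4.490 / 5.972 = 0.7519.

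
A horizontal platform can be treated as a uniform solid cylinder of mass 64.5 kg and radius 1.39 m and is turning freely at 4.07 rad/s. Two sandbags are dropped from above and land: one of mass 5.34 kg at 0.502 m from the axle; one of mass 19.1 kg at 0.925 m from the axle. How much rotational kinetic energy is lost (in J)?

The added mass arrives with no angular momentum about the axle, and any external torque about the axle is negligible, so the system's angular momentum is conserved.
I_p = ½(64.5)(1.39)² = 62.31 kg·m².
Added inertia Σmr² = (5.34)(0.502)² + (19.1)(0.925)² = 17.69 kg·m²; I_f = 62.31 + 17.69 = 80.00 kg·m².
ω_f = I_p ω_i / I_f = (62.31)(4.07) / 80.00 = 3.170 rad/s.
KE_i = ½(62.31)(4.070 rad/s)² = 516.1 J; KE_f = ½(80.00)(3.170)² = 402.0 J.

energy lost ≈ 114 J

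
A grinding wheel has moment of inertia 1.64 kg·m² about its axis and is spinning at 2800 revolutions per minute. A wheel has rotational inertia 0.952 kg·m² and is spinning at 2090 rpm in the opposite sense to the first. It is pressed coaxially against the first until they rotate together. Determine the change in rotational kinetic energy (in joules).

No external torque acts about the common axis, so total angular momentum is conserved.
Taking A's sense as positive: L = (1.640)(2800) − (0.9520)(2090) = 2602 kg·m²·rpm.
Combined I = 1.640 + 0.9520 = 2.592 kg·m².
ω_f = L / I = 2602 / 2.592 = 1004 rpm.
KE_i = ½ΣIω² = 93300 J; KE_f = ½(2.592)(105.1)² = 14330 J.

ΔKE ≈ -79000 J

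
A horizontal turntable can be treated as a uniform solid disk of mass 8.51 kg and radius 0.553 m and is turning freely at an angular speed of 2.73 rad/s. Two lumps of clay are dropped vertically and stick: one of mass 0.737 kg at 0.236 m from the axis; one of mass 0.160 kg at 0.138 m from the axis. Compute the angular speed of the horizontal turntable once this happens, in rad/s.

ω_f ≈ 2.64 rad/s

The added mass arrives with no angular momentum about the axis, and any external torque about the axis is negligible, so the system's angular momentum is conserved.
I_p = ½(8.51)(0.553)² = 1.301 kg·m².
Added inertia Σmr² = (0.737)(0.236)² + (0.160)(0.138)² = 0.04409 kg·m²; I_f = 1.301 + 0.04409 = 1.345 kg·m².
ω_f = I_p ω_i / I_f = (1.301)(2.73) / 1.345 = 2.641 rad/s.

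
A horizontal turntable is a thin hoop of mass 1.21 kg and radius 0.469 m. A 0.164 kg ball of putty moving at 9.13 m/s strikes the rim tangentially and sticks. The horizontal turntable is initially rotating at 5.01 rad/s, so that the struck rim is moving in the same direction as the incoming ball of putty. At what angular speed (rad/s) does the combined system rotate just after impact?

About the axle the impulsive forces during the collision are internal, so angular momentum about that axis is conserved.
I_p = (1.21)(0.469)² = 0.2662 kg·m². Taking the sense of the ball of putty's angular momentum as positive, L_{ball} = m v R = (0.164)(9.13)(0.469) = 0.7022 kg·m²/s.
L_i = +I_p ω_p + m v R = +(0.2662)(5.01) + 0.7022 = 2.036 kg·m²/s.
After sticking, I_f = I_p + m R² = 0.2662 + (0.164)(0.469)² = 0.3022 kg·m².
ω_f = L_i / I_f = 2.036 / 0.3022 = 6.736 rad/s.

|ω_f| ≈ 6.74 rad/s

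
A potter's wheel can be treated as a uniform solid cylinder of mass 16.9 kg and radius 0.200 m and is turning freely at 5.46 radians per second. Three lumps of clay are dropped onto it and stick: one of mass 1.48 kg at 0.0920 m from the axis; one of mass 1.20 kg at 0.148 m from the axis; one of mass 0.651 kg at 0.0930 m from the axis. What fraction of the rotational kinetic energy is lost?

fraction ≈ 0.116

No external torque acts about the axis; L_before = L_after.
I_p = ½(16.9)(0.200)² = 0.3380 kg·m².
Added inertia Σmr² = (1.48)(0.0920)² + (1.20)(0.148)² + (0.651)(0.0930)² = 0.04444 kg·m²; I_f = 0.3380 + 0.04444 = 0.3824 kg·m².
ω_f = I_p ω_i / I_f = (0.3380)(5.46) / 0.3824 = 4.826 rad/s.
KE_i = ½(0.3380)(5.460 rad/s)² = 5.038 J; KE_f = ½(0.3824)(4.826)² = 4.453 J.
Fraction lost = 0.1162.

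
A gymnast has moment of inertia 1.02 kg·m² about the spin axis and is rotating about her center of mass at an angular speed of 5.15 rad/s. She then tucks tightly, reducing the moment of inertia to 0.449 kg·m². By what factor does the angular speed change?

Angular momentum about the spin axis is conserved since the torque about it is zero.
ω₂/ω₁ = I₁/I₂ = 1.020 / 0.4490 = 2.272.

ω₂/ω₁ ≈ 2.27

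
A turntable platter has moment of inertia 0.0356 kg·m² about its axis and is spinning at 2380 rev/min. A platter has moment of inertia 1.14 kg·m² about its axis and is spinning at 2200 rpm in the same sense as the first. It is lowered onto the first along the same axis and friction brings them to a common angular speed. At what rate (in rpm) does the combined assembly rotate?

The coupling torques are internal; angular momentum about the shared axis is conserved.
Taking A's sense as positive: L = (0.03560)(2380) + (1.140)(2200) = 2593 kg·m²·rpm.
Combined I = 0.03560 + 1.140 = 1.176 kg·m².
ω_f = L / I = 2593 / 1.176 = 2205 rpm.

|ω_f| ≈ 2210 rpm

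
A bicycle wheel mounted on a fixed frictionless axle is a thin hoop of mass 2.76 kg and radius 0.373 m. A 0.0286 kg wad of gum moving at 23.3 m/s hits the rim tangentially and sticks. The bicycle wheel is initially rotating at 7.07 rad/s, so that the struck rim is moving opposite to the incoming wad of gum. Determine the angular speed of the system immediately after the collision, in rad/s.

About the axle the impulsive forces during the collision are internal, so angular momentum about that axis is conserved.
I_p = (2.76)(0.373)² = 0.3840 kg·m². Taking the sense of the wad of gum's angular momentum as positive, L_{wad} = m v R = (0.0286)(23.3)(0.373) = 0.2486 kg·m²/s.
L_i = −I_p ω_p + m v R = −(0.3840)(7.07) + 0.2486 = -2.466 kg·m²/s.
After sticking, I_f = I_p + m R² = 0.3840 + (0.0286)(0.373)² = 0.3880 kg·m².
ω_f = L_i / I_f = -2.466 / 0.3880 = -6.357 rad/s.

|ω_f| ≈ 6.36 rad/s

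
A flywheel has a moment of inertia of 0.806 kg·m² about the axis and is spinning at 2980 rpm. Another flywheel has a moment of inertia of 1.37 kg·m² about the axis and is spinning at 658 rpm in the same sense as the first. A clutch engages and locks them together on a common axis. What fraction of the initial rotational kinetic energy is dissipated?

The coupling torques are internal; angular momentum about the shared axis is conserved.
Taking A's sense as positive: L = (0.8060)(2980) + (1.370)(658) = 3303 kg·m²·rpm.
Combined I = 0.8060 + 1.370 = 2.176 kg·m².
ω_f = L / I = 3303 / 2.176 = 1518 rpm.
KE_i = ½ΣIω² = 42500 J; KE_f = ½(2.176)(159.0)² = 27500 J.
Fraction dissipated = (KE_i − KE_f)/KE_i = 0.3530.

fraction ≈ 0.353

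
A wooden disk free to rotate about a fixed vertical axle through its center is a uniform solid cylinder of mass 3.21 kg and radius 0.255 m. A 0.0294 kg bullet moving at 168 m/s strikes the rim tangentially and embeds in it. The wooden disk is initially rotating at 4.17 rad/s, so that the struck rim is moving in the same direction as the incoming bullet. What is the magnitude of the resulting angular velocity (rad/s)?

The axle reaction passes through the axle and exerts no torque about it; angular momentum about the axle is conserved through the impact.
I_p = ½(3.21)(0.255)² = 0.1044 kg·m². Taking the sense of the bullet's angular momentum as positive, L_{bullet} = m v R = (0.0294)(168)(0.255) = 1.259 kg·m²/s.
L_i = +I_p ω_p + m v R = +(0.1044)(4.17) + 1.259 = 1.695 kg·m²/s.
After sticking, I_f = I_p + m R² = 0.1044 + (0.0294)(0.255)² = 0.1063 kg·m².
ω_f = L_i / I_f = 1.695 / 0.1063 = 15.95 rad/s.

|ω_f| ≈ 15.9 rad/s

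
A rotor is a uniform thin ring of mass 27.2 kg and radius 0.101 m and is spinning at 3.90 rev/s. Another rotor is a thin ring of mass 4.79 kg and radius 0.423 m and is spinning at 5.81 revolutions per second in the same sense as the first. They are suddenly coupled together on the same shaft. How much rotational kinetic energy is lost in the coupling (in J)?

ΔKE lost ≈ 15.1 J

No external torque acts about the common axis, so total angular momentum is conserved.
Moments of inertia: I_A = (27.2)(0.101)² = 0.2775 kg·m²; I_B = (4.79)(0.423)² = 0.8571 kg·m².
Taking A's sense as positive: L = (0.2775)(3.90) + (0.8571)(5.81) = 6.062 kg·m²·rev/s.
Combined I = 0.2775 + 0.8571 = 1.135 kg·m².
ω_f = L / I = 6.062 / 1.135 = 5.343 rev/s.
KE_i = ½ΣIω² = 654.4 J; KE_f = ½(1.135)(33.57)² = 639.3 J.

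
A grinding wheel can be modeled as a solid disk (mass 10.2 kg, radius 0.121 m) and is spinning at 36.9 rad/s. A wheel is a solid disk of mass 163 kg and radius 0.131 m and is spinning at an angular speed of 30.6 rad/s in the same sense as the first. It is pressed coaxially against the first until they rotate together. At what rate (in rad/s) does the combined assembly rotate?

|ω_f| ≈ 30.9 rad/s

The coupling torques are internal; angular momentum about the shared axis is conserved.
Moments of inertia: I_A = ½(10.2)(0.121)² = 0.07467 kg·m²; I_B = ½(163)(0.131)² = 1.399 kg·m².
Taking A's sense as positive: L = (0.07467)(36.9) + (1.399)(30.6) = 45.55 kg·m²·rad/s.
Combined I = 0.07467 + 1.399 = 1.473 kg·m².
ω_f = L / I = 45.55 / 1.473 = 30.92 rad/s.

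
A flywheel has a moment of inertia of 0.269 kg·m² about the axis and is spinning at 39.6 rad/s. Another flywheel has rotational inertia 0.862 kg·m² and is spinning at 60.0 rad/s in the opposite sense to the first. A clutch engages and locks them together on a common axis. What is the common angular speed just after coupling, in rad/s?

The coupling torques are internal; angular momentum about the shared axis is conserved.
Taking A's sense as positive: L = (0.2690)(39.6) − (0.8620)(60.0) = -41.07 kg·m²·rad/s.
Combined I = 0.2690 + 0.8620 = 1.131 kg·m².
ω_f = L / I = -41.07 / 1.131 = -36.31 rad/s.

|ω_f| ≈ 36.3 rad/s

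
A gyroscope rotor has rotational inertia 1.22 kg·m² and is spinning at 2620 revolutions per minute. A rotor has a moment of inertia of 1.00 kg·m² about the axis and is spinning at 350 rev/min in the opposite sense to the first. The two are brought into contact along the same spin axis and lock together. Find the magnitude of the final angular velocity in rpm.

|ω_f| ≈ 1280 rpm

No external torque acts about the common axis, so total angular momentum is conserved.
Taking A's sense as positive: L = (1.220)(2620) − (1.000)(350) = 2846 kg·m²·rpm.
Combined I = 1.220 + 1.000 = 2.220 kg·m².
ω_f = L / I = 2846 / 2.220 = 1282 rpm.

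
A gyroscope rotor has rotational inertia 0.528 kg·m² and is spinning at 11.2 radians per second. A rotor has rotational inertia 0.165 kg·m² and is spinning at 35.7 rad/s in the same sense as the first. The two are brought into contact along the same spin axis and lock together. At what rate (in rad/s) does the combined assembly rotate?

|ω_f| ≈ 17.0 rad/s

The coupling torques are internal; angular momentum about the shared axis is conserved.
Taking A's sense as positive: L = (0.5280)(11.2) + (0.1650)(35.7) = 11.80 kg·m²·rad/s.
Combined I = 0.5280 + 0.1650 = 0.6930 kg·m².
ω_f = L / I = 11.80 / 0.6930 = 17.03 rad/s.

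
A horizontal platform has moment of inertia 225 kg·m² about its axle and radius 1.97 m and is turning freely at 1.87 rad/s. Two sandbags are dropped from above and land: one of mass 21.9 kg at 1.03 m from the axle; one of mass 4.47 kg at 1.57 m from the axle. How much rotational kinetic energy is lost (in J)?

No external torque acts about the axle; L_before = L_after.
Added inertia Σmr² = (21.9)(1.03)² + (4.47)(1.57)² = 34.25 kg·m²; I_f = 225.0 + 34.25 = 259.3 kg·m².
ω_f = I_p ω_i / I_f = (225.0)(1.87) / 259.3 = 1.623 rad/s.
KE_i = ½(225.0)(1.870 rad/s)² = 393.4 J; KE_f = ½(259.3)(1.623)² = 341.4 J.

energy lost ≈ 52.0 J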